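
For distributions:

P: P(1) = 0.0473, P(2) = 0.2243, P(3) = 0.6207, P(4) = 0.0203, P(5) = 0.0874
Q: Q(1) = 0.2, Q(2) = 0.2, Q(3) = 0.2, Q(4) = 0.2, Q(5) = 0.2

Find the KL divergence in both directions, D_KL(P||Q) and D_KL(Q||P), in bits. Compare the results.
D_KL(P||Q) = 0.7815 bits, D_KL(Q||P) = 0.9551 bits. D_KL(Q||P) is larger than D_KL(P||Q) by 0.1736 bits; the two directions differ.

D_KL(P||Q) = Σ P(x) log₂(P(x)/Q(x))

Computing term by term:
  P(1)·log₂(P(1)/Q(1)) = 0.0473·log₂(0.0473/0.2) = -0.09839
  P(2)·log₂(P(2)/Q(2)) = 0.2243·log₂(0.2243/0.2) = 0.03711
  P(3)·log₂(P(3)/Q(3)) = 0.6207·log₂(0.6207/0.2) = 1.01416
  P(4)·log₂(P(4)/Q(4)) = 0.0203·log₂(0.0203/0.2) = -0.06700
  P(5)·log₂(P(5)/Q(5)) = 0.0874·log₂(0.0874/0.2) = -0.10438

D_KL(P||Q) = -0.09839 + 0.03711 + 1.01416 - 0.06700 - 0.10438 = 0.78150 ≈ 0.7815 bits

D_KL(Q||P) = Σ Q(x) log₂(Q(x)/P(x))

Computing term by term:
  Q(1)·log₂(Q(1)/P(1)) = 0.2·log₂(0.2/0.0473) = 0.41602
  Q(2)·log₂(Q(2)/P(2)) = 0.2·log₂(0.2/0.2243) = -0.03309
  Q(3)·log₂(Q(3)/P(3)) = 0.2·log₂(0.2/0.6207) = -0.32678
  Q(4)·log₂(Q(4)/P(4)) = 0.2·log₂(0.2/0.0203) = 0.66009
  Q(5)·log₂(Q(5)/P(5)) = 0.2·log₂(0.2/0.0874) = 0.23886

D_KL(Q||P) = 0.41602 - 0.03309 - 0.32678 + 0.66009 + 0.23886 = 0.95510 ≈ 0.9551 bits

These are NOT equal (difference: 0.1736 bits). KL divergence is asymmetric: D_KL(P||Q) ≠ D_KL(Q||P) in general.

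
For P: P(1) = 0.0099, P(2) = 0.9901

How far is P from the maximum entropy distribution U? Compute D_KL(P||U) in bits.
0.9199 bits

U(i) = 1/2 for all i

D_KL(P||U) = Σ P(x) log₂(P(x) / (1/2))
           = Σ P(x) log₂(P(x)) + log₂(2)
           = log₂(2) - H(P)

H(P) = -Σ P(x) log₂(P(x)):
  -P(1)·log₂(P(1)) = -(0.0099)·log₂(0.0099) = 0.06592
  -P(2)·log₂(P(2)) = -(0.9901)·log₂(0.9901) = 0.01421
H(P) = 0.06592 + 0.01421 = 0.08013 bits

log₂(2) = 1.00000 bits

D_KL(P||U) = 1.00000 - 0.08013 = 0.91987 ≈ 0.9199 bits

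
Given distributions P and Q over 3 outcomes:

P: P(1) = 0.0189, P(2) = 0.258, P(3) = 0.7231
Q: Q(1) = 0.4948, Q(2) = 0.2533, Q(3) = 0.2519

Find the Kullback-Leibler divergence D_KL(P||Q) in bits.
1.0179 bits

D_KL(P||Q) = Σ P(x) log₂(P(x)/Q(x))

Computing term by term:
  P(1)·log₂(P(1)/Q(1)) = 0.0189·log₂(0.0189/0.4948) = -0.08903
  P(2)·log₂(P(2)/Q(2)) = 0.258·log₂(0.258/0.2533) = 0.00684
  P(3)·log₂(P(3)/Q(3)) = 0.7231·log₂(0.7231/0.2519) = 1.10008

D_KL(P||Q) = -0.08903 + 0.00684 + 1.10008 = 1.01789 ≈ 1.0179 bits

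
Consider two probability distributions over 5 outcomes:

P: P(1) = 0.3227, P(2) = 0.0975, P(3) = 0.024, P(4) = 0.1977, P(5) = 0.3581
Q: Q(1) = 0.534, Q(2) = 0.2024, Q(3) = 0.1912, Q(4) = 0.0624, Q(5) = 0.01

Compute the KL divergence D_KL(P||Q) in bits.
1.7684 bits

D_KL(P||Q) = Σ P(x) log₂(P(x)/Q(x))

Computing term by term:
  P(1)·log₂(P(1)/Q(1)) = 0.3227·log₂(0.3227/0.534) = -0.23449
  P(2)·log₂(P(2)/Q(2)) = 0.0975·log₂(0.0975/0.2024) = -0.10274
  P(3)·log₂(P(3)/Q(3)) = 0.024·log₂(0.024/0.1912) = -0.07186
  P(4)·log₂(P(4)/Q(4)) = 0.1977·log₂(0.1977/0.0624) = 0.32891
  P(5)·log₂(P(5)/Q(5)) = 0.3581·log₂(0.3581/0.01) = 1.84862

D_KL(P||Q) = -0.23449 - 0.10274 - 0.07186 + 0.32891 + 1.84862 = 1.76844 ≈ 1.7684 bits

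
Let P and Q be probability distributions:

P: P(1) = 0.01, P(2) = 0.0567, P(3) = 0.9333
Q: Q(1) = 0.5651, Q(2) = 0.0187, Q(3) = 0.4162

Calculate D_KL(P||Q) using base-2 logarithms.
1.1199 bits

D_KL(P||Q) = Σ P(x) log₂(P(x)/Q(x))

Computing term by term:
  P(1)·log₂(P(1)/Q(1)) = 0.01·log₂(0.01/0.5651) = -0.05820
  P(2)·log₂(P(2)/Q(2)) = 0.0567·log₂(0.0567/0.0187) = 0.09074
  P(3)·log₂(P(3)/Q(3)) = 0.9333·log₂(0.9333/0.4162) = 1.08735

D_KL(P||Q) = -0.05820 + 0.09074 + 1.08735 = 1.11989 ≈ 1.1199 bits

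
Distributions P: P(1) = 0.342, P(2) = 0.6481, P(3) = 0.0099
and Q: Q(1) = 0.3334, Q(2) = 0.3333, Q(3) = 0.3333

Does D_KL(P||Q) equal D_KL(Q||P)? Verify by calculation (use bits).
D_KL(P||Q) = 0.5841 bits, D_KL(Q||P) = 1.3589 bits. No — D_KL(P||Q) ≠ D_KL(Q||P) for this pair.

D_KL(P||Q) = Σ P(x) log₂(P(x)/Q(x))

Computing term by term:
  P(1)·log₂(P(1)/Q(1)) = 0.342·log₂(0.342/0.3334) = 0.01257
  P(2)·log₂(P(2)/Q(2)) = 0.6481·log₂(0.6481/0.3333) = 0.62178
  P(3)·log₂(P(3)/Q(3)) = 0.0099·log₂(0.0099/0.3333) = -0.05023

D_KL(P||Q) = 0.01257 + 0.62178 - 0.05023 = 0.58412 ≈ 0.5841 bits

D_KL(Q||P) = Σ Q(x) log₂(Q(x)/P(x))

Computing term by term:
  Q(1)·log₂(Q(1)/P(1)) = 0.3334·log₂(0.3334/0.342) = -0.01225
  Q(2)·log₂(Q(2)/P(2)) = 0.3333·log₂(0.3333/0.6481) = -0.31977
  Q(3)·log₂(Q(3)/P(3)) = 0.3333·log₂(0.3333/0.0099) = 1.69091

D_KL(Q||P) = -0.01225 - 0.31977 + 1.69091 = 1.35889 ≈ 1.3589 bits

These are NOT equal (difference: 0.7748 bits). KL divergence is asymmetric: D_KL(P||Q) ≠ D_KL(Q||P) in general.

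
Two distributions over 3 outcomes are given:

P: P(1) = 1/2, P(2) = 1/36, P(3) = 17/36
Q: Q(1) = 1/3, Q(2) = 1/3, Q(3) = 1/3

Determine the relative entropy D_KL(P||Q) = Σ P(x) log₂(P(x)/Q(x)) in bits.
0.4302 bits

D_KL(P||Q) = Σ P(x) log₂(P(x)/Q(x))

Computing term by term:
  P(1)·log₂(P(1)/Q(1)) = (1/2)·log₂((1/2)/(1/3)) = 0.29248
  P(2)·log₂(P(2)/Q(2)) = (1/36)·log₂((1/36)/(1/3)) = -0.09958
  P(3)·log₂(P(3)/Q(3)) = (17/36)·log₂((17/36)/(1/3)) = 0.23729

D_KL(P||Q) = 0.29248 - 0.09958 + 0.23729 = 0.43019 ≈ 0.4302 bits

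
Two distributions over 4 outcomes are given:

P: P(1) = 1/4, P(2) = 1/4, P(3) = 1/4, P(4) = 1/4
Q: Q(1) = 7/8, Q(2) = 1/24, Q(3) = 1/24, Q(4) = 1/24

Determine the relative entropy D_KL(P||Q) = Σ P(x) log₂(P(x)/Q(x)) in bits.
1.4869 bits

D_KL(P||Q) = Σ P(x) log₂(P(x)/Q(x))

Computing term by term:
  P(1)·log₂(P(1)/Q(1)) = (1/4)·log₂((1/4)/(7/8)) = -0.45184
  P(2)·log₂(P(2)/Q(2)) = (1/4)·log₂((1/4)/(1/24)) = 0.64624
  P(3)·log₂(P(3)/Q(3)) = (1/4)·log₂((1/4)/(1/24)) = 0.64624
  P(4)·log₂(P(4)/Q(4)) = (1/4)·log₂((1/4)/(1/24)) = 0.64624

D_KL(P||Q) = -0.45184 + 0.64624 + 0.64624 + 0.64624 = 1.48688 ≈ 1.4869 bits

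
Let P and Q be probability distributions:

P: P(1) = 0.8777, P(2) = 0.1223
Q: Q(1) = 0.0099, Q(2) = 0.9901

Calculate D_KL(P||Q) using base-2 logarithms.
5.3099 bits

D_KL(P||Q) = Σ P(x) log₂(P(x)/Q(x))

Computing term by term:
  P(1)·log₂(P(1)/Q(1)) = 0.8777·log₂(0.8777/0.0099) = 5.67886
  P(2)·log₂(P(2)/Q(2)) = 0.1223·log₂(0.1223/0.9901) = -0.36900

D_KL(P||Q) = 5.67886 - 0.36900 = 5.30986 ≈ 5.3099 bits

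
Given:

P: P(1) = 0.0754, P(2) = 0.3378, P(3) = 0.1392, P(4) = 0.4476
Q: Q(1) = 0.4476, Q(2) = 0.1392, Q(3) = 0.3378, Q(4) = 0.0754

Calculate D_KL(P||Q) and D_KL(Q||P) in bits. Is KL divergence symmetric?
D_KL(P||Q) = 1.2104 bits, D_KL(Q||P) = 1.2104 bits. The two values coincide for this particular pair, but no — KL divergence is not symmetric in general.

D_KL(P||Q) = Σ P(x) log₂(P(x)/Q(x))

Computing term by term:
  P(1)·log₂(P(1)/Q(1)) = 0.0754·log₂(0.0754/0.4476) = -0.19375
  P(2)·log₂(P(2)/Q(2)) = 0.3378·log₂(0.3378/0.1392) = 0.43205
  P(3)·log₂(P(3)/Q(3)) = 0.1392·log₂(0.1392/0.3378) = -0.17804
  P(4)·log₂(P(4)/Q(4)) = 0.4476·log₂(0.4476/0.0754) = 1.15014

D_KL(P||Q) = -0.19375 + 0.43205 - 0.17804 + 1.15014 = 1.21040 ≈ 1.2104 bits

D_KL(Q||P) = Σ Q(x) log₂(Q(x)/P(x))

Computing term by term:
  Q(1)·log₂(Q(1)/P(1)) = 0.4476·log₂(0.4476/0.0754) = 1.15014
  Q(2)·log₂(Q(2)/P(2)) = 0.1392·log₂(0.1392/0.3378) = -0.17804
  Q(3)·log₂(Q(3)/P(3)) = 0.3378·log₂(0.3378/0.1392) = 0.43205
  Q(4)·log₂(Q(4)/P(4)) = 0.0754·log₂(0.0754/0.4476) = -0.19375

D_KL(Q||P) = 1.15014 - 0.17804 + 0.43205 - 0.19375 = 1.21040 ≈ 1.2104 bits

These ARE equal here. Q is P with outcomes relabeled (Q(1) = P(4), Q(2) = P(3), Q(3) = P(2), Q(4) = P(1)) by a relabeling that is its own inverse, so the two sums contain exactly the same terms in a different order. This is a special case — KL divergence is not symmetric in general: D_KL(P||Q) ≠ D_KL(Q||P) for most P, Q.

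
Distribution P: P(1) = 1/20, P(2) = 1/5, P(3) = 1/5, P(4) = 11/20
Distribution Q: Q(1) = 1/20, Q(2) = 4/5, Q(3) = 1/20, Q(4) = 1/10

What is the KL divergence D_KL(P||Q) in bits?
1.3527 bits

D_KL(P||Q) = Σ P(x) log₂(P(x)/Q(x))

Computing term by term:
  P(1)·log₂(P(1)/Q(1)) = (1/20)·log₂((1/20)/(1/20)) = 0.00000
  P(2)·log₂(P(2)/Q(2)) = (1/5)·log₂((1/5)/(4/5)) = -0.40000
  P(3)·log₂(P(3)/Q(3)) = (1/5)·log₂((1/5)/(1/20)) = 0.40000
  P(4)·log₂(P(4)/Q(4)) = (11/20)·log₂((11/20)/(1/10)) = 1.35269

D_KL(P||Q) = 0.00000 - 0.40000 + 0.40000 + 1.35269 = 1.35269 ≈ 1.3527 bits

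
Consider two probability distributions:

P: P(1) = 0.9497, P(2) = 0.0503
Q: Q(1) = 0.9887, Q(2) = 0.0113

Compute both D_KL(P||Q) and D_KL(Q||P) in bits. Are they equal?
D_KL(P||Q) = 0.0532 bits, D_KL(Q||P) = 0.0331 bits. No, they are not equal.

D_KL(P||Q) = Σ P(x) log₂(P(x)/Q(x))

Computing term by term:
  P(1)·log₂(P(1)/Q(1)) = 0.9497·log₂(0.9497/0.9887) = -0.05514
  P(2)·log₂(P(2)/Q(2)) = 0.0503·log₂(0.0503/0.0113) = 0.10836

D_KL(P||Q) = -0.05514 + 0.10836 = 0.05322 ≈ 0.0532 bits

D_KL(Q||P) = Σ Q(x) log₂(Q(x)/P(x))

Computing term by term:
  Q(1)·log₂(Q(1)/P(1)) = 0.9887·log₂(0.9887/0.9497) = 0.05740
  Q(2)·log₂(Q(2)/P(2)) = 0.0113·log₂(0.0113/0.0503) = -0.02434

D_KL(Q||P) = 0.05740 - 0.02434 = 0.03306 ≈ 0.0331 bits

These are NOT equal (difference: 0.0201 bits). KL divergence is asymmetric: D_KL(P||Q) ≠ D_KL(Q||P) in general.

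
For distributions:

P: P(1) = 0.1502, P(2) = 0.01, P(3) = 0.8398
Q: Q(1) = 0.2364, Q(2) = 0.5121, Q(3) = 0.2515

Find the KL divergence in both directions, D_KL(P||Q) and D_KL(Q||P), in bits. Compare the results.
D_KL(P||Q) = 1.3058 bits, D_KL(Q||P) = 2.6251 bits. D_KL(Q||P) is larger than D_KL(P||Q) by 1.3193 bits; the two directions differ.

D_KL(P||Q) = Σ P(x) log₂(P(x)/Q(x))

Computing term by term:
  P(1)·log₂(P(1)/Q(1)) = 0.1502·log₂(0.1502/0.2364) = -0.09828
  P(2)·log₂(P(2)/Q(2)) = 0.01·log₂(0.01/0.5121) = -0.05678
  P(3)·log₂(P(3)/Q(3)) = 0.8398·log₂(0.8398/0.2515) = 1.46082

D_KL(P||Q) = -0.09828 - 0.05678 + 1.46082 = 1.30576 ≈ 1.3058 bits

D_KL(Q||P) = Σ Q(x) log₂(Q(x)/P(x))

Computing term by term:
  Q(1)·log₂(Q(1)/P(1)) = 0.2364·log₂(0.2364/0.1502) = 0.15469
  Q(2)·log₂(Q(2)/P(2)) = 0.5121·log₂(0.5121/0.01) = 2.90788
  Q(3)·log₂(Q(3)/P(3)) = 0.2515·log₂(0.2515/0.8398) = -0.43748

D_KL(Q||P) = 0.15469 + 2.90788 - 0.43748 = 2.62509 ≈ 2.6251 bits

These are NOT equal (difference: 1.3193 bits). KL divergence is asymmetric: D_KL(P||Q) ≠ D_KL(Q||P) in general.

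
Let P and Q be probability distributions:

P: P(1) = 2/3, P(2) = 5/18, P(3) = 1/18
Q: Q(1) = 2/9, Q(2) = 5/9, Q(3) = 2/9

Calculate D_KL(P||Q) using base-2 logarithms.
0.6678 bits

D_KL(P||Q) = Σ P(x) log₂(P(x)/Q(x))

Computing term by term:
  P(1)·log₂(P(1)/Q(1)) = (2/3)·log₂((2/3)/(2/9)) = 1.05664
  P(2)·log₂(P(2)/Q(2)) = (5/18)·log₂((5/18)/(5/9)) = -0.27778
  P(3)·log₂(P(3)/Q(3)) = (1/18)·log₂((1/18)/(2/9)) = -0.11111

D_KL(P||Q) = 1.05664 - 0.27778 - 0.11111 = 0.66775 ≈ 0.6678 bits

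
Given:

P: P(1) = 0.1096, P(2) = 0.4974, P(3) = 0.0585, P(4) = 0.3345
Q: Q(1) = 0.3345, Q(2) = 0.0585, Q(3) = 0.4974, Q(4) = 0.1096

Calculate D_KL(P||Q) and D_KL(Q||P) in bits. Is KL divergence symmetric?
D_KL(P||Q) = 1.7173 bits, D_KL(Q||P) = 1.7173 bits. The two values coincide for this particular pair, but no — KL divergence is not symmetric in general.

D_KL(P||Q) = Σ P(x) log₂(P(x)/Q(x))

Computing term by term:
  P(1)·log₂(P(1)/Q(1)) = 0.1096·log₂(0.1096/0.3345) = -0.17643
  P(2)·log₂(P(2)/Q(2)) = 0.4974·log₂(0.4974/0.0585) = 1.53592
  P(3)·log₂(P(3)/Q(3)) = 0.0585·log₂(0.0585/0.4974) = -0.18064
  P(4)·log₂(P(4)/Q(4)) = 0.3345·log₂(0.3345/0.1096) = 0.53846

D_KL(P||Q) = -0.17643 + 1.53592 - 0.18064 + 0.53846 = 1.71731 ≈ 1.7173 bits

D_KL(Q||P) = Σ Q(x) log₂(Q(x)/P(x))

Computing term by term:
  Q(1)·log₂(Q(1)/P(1)) = 0.3345·log₂(0.3345/0.1096) = 0.53846
  Q(2)·log₂(Q(2)/P(2)) = 0.0585·log₂(0.0585/0.4974) = -0.18064
  Q(3)·log₂(Q(3)/P(3)) = 0.4974·log₂(0.4974/0.0585) = 1.53592
  Q(4)·log₂(Q(4)/P(4)) = 0.1096·log₂(0.1096/0.3345) = -0.17643

D_KL(Q||P) = 0.53846 - 0.18064 + 1.53592 - 0.17643 = 1.71731 ≈ 1.7173 bits

These ARE equal here. Q is P with outcomes relabeled (Q(1) = P(4), Q(2) = P(3), Q(3) = P(2), Q(4) = P(1)) by a relabeling that is its own inverse, so the two sums contain exactly the same terms in a different order. This is a special case — KL divergence is not symmetric in general: D_KL(P||Q) ≠ D_KL(Q||P) for most P, Q.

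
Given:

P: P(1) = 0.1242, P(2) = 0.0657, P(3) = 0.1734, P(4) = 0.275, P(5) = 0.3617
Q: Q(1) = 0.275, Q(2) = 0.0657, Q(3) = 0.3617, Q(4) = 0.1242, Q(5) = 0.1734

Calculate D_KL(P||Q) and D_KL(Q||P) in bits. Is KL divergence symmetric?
D_KL(P||Q) = 0.3727 bits, D_KL(Q||P) = 0.3727 bits. The two values coincide for this particular pair, but no — KL divergence is not symmetric in general.

D_KL(P||Q) = Σ P(x) log₂(P(x)/Q(x))

Computing term by term:
  P(1)·log₂(P(1)/Q(1)) = 0.1242·log₂(0.1242/0.275) = -0.14243
  P(2)·log₂(P(2)/Q(2)) = 0.0657·log₂(0.0657/0.0657) = 0.00000
  P(3)·log₂(P(3)/Q(3)) = 0.1734·log₂(0.1734/0.3617) = -0.18392
  P(4)·log₂(P(4)/Q(4)) = 0.275·log₂(0.275/0.1242) = 0.31536
  P(5)·log₂(P(5)/Q(5)) = 0.3617·log₂(0.3617/0.1734) = 0.38365

D_KL(P||Q) = -0.14243 + 0.00000 - 0.18392 + 0.31536 + 0.38365 = 0.37266 ≈ 0.3727 bits

D_KL(Q||P) = Σ Q(x) log₂(Q(x)/P(x))

Computing term by term:
  Q(1)·log₂(Q(1)/P(1)) = 0.275·log₂(0.275/0.1242) = 0.31536
  Q(2)·log₂(Q(2)/P(2)) = 0.0657·log₂(0.0657/0.0657) = 0.00000
  Q(3)·log₂(Q(3)/P(3)) = 0.3617·log₂(0.3617/0.1734) = 0.38365
  Q(4)·log₂(Q(4)/P(4)) = 0.1242·log₂(0.1242/0.275) = -0.14243
  Q(5)·log₂(Q(5)/P(5)) = 0.1734·log₂(0.1734/0.3617) = -0.18392

D_KL(Q||P) = 0.31536 + 0.00000 + 0.38365 - 0.14243 - 0.18392 = 0.37266 ≈ 0.3727 bits

These ARE equal here. Q is P with outcomes relabeled (Q(1) = P(4), Q(3) = P(5), Q(4) = P(1), Q(5) = P(3)) by a relabeling that is its own inverse, so the two sums contain exactly the same terms in a different order. This is a special case — KL divergence is not symmetric in general: D_KL(P||Q) ≠ D_KL(Q||P) for most P, Q.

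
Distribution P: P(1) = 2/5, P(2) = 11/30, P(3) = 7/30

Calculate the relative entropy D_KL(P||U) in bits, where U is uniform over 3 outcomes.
0.0356 bits

U(i) = 1/3 for all i

D_KL(P||U) = Σ P(x) log₂(P(x) / (1/3))
           = Σ P(x) log₂(P(x)) + log₂(3)
           = log₂(3) - H(P)

H(P) = -Σ P(x) log₂(P(x)):
  -P(1)·log₂(P(1)) = -(2/5)·log₂(2/5) = 0.52877
  -P(2)·log₂(P(2)) = -(11/30)·log₂(11/30) = 0.53073
  -P(3)·log₂(P(3)) = -(7/30)·log₂(7/30) = 0.48989
H(P) = 0.52877 + 0.53073 + 0.48989 = 1.54939 bits

log₂(3) = 1.58496 bits

D_KL(P||U) = 1.58496 - 1.54939 = 0.03557 ≈ 0.0356 bits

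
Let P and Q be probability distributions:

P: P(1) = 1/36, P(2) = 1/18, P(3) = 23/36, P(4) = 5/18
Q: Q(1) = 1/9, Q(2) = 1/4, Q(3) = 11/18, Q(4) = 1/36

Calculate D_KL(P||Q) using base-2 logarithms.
0.7876 bits

D_KL(P||Q) = Σ P(x) log₂(P(x)/Q(x))

Computing term by term:
  P(1)·log₂(P(1)/Q(1)) = (1/36)·log₂((1/36)/(1/9)) = -0.05556
  P(2)·log₂(P(2)/Q(2)) = (1/18)·log₂((1/18)/(1/4)) = -0.12055
  P(3)·log₂(P(3)/Q(3)) = (23/36)·log₂((23/36)/(11/18)) = 0.04097
  P(4)·log₂(P(4)/Q(4)) = (5/18)·log₂((5/18)/(1/36)) = 0.92276

D_KL(P||Q) = -0.05556 - 0.12055 + 0.04097 + 0.92276 = 0.78762 ≈ 0.7876 bits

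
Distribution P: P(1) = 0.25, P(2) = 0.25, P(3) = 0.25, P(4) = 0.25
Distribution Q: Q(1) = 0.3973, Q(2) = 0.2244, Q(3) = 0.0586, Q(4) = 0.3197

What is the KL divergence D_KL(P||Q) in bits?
0.3064 bits

D_KL(P||Q) = Σ P(x) log₂(P(x)/Q(x))

Computing term by term:
  P(1)·log₂(P(1)/Q(1)) = 0.25·log₂(0.25/0.3973) = -0.16708
  P(2)·log₂(P(2)/Q(2)) = 0.25·log₂(0.25/0.2244) = 0.03896
  P(3)·log₂(P(3)/Q(3)) = 0.25·log₂(0.25/0.0586) = 0.52324
  P(4)·log₂(P(4)/Q(4)) = 0.25·log₂(0.25/0.3197) = -0.08870

D_KL(P||Q) = -0.16708 + 0.03896 + 0.52324 - 0.08870 = 0.30642 ≈ 0.3064 bits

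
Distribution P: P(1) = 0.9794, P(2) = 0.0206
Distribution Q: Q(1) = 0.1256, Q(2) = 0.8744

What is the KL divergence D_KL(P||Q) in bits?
2.7906 bits

D_KL(P||Q) = Σ P(x) log₂(P(x)/Q(x))

Computing term by term:
  P(1)·log₂(P(1)/Q(1)) = 0.9794·log₂(0.9794/0.1256) = 2.90202
  P(2)·log₂(P(2)/Q(2)) = 0.0206·log₂(0.0206/0.8744) = -0.11140

D_KL(P||Q) = 2.90202 - 0.11140 = 2.79062 ≈ 2.7906 bits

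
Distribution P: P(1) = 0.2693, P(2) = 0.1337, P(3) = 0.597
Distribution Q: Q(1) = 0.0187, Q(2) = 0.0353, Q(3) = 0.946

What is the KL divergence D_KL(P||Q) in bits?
0.8967 bits

D_KL(P||Q) = Σ P(x) log₂(P(x)/Q(x))

Computing term by term:
  P(1)·log₂(P(1)/Q(1)) = 0.2693·log₂(0.2693/0.0187) = 1.03629
  P(2)·log₂(P(2)/Q(2)) = 0.1337·log₂(0.1337/0.0353) = 0.25687
  P(3)·log₂(P(3)/Q(3)) = 0.597·log₂(0.597/0.946) = -0.39647

D_KL(P||Q) = 1.03629 + 0.25687 - 0.39647 = 0.89669 ≈ 0.8967 bits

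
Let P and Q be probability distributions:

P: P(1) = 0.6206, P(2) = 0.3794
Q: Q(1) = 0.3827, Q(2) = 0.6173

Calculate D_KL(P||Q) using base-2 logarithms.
0.1664 bits

D_KL(P||Q) = Σ P(x) log₂(P(x)/Q(x))

Computing term by term:
  P(1)·log₂(P(1)/Q(1)) = 0.6206·log₂(0.6206/0.3827) = 0.43284
  P(2)·log₂(P(2)/Q(2)) = 0.3794·log₂(0.3794/0.6173) = -0.26643

D_KL(P||Q) = 0.43284 - 0.26643 = 0.16641 ≈ 0.1664 bits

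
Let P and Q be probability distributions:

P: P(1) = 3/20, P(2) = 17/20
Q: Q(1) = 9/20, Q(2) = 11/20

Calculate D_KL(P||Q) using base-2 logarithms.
0.2961 bits

D_KL(P||Q) = Σ P(x) log₂(P(x)/Q(x))

Computing term by term:
  P(1)·log₂(P(1)/Q(1)) = (3/20)·log₂((3/20)/(9/20)) = -0.23774
  P(2)·log₂(P(2)/Q(2)) = (17/20)·log₂((17/20)/(11/20)) = 0.53383

D_KL(P||Q) = -0.23774 + 0.53383 = 0.29609 ≈ 0.2961 bits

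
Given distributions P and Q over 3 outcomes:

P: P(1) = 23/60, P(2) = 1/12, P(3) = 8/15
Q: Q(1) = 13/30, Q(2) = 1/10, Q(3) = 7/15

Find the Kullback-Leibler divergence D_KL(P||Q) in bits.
0.0130 bits

D_KL(P||Q) = Σ P(x) log₂(P(x)/Q(x))

Computing term by term:
  P(1)·log₂(P(1)/Q(1)) = (23/60)·log₂((23/60)/(13/30)) = -0.06780
  P(2)·log₂(P(2)/Q(2)) = (1/12)·log₂((1/12)/(1/10)) = -0.02192
  P(3)·log₂(P(3)/Q(3)) = (8/15)·log₂((8/15)/(7/15)) = 0.10274

D_KL(P||Q) = -0.06780 - 0.02192 + 0.10274 = 0.01302 ≈ 0.0130 bits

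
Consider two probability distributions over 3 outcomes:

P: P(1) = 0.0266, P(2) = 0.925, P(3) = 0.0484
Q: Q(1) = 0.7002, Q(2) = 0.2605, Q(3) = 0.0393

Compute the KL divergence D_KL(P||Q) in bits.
1.5801 bits

D_KL(P||Q) = Σ P(x) log₂(P(x)/Q(x))

Computing term by term:
  P(1)·log₂(P(1)/Q(1)) = 0.0266·log₂(0.0266/0.7002) = -0.12551
  P(2)·log₂(P(2)/Q(2)) = 0.925·log₂(0.925/0.2605) = 1.69106
  P(3)·log₂(P(3)/Q(3)) = 0.0484·log₂(0.0484/0.0393) = 0.01454

D_KL(P||Q) = -0.12551 + 1.69106 + 0.01454 = 1.58009 ≈ 1.5801 bits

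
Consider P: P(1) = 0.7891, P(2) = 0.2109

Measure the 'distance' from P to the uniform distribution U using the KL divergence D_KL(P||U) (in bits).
0.2568 bits

U(i) = 1/2 for all i

D_KL(P||U) = Σ P(x) log₂(P(x) / (1/2))
           = Σ P(x) log₂(P(x)) + log₂(2)
           = log₂(2) - H(P)

H(P) = -Σ P(x) log₂(P(x)):
  -P(1)·log₂(P(1)) = -(0.7891)·log₂(0.7891) = 0.26965
  -P(2)·log₂(P(2)) = -(0.2109)·log₂(0.2109) = 0.47355
H(P) = 0.26965 + 0.47355 = 0.74320 bits

log₂(2) = 1.00000 bits

D_KL(P||U) = 1.00000 - 0.74320 = 0.25680 ≈ 0.2568 bits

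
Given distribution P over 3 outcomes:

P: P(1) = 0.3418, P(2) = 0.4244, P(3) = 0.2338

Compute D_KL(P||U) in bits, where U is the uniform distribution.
0.0406 bits

U(i) = 1/3 for all i

D_KL(P||U) = Σ P(x) log₂(P(x) / (1/3))
           = Σ P(x) log₂(P(x)) + log₂(3)
           = log₂(3) - H(P)

H(P) = -Σ P(x) log₂(P(x)):
  -P(1)·log₂(P(1)) = -(0.3418)·log₂(0.3418) = 0.52937
  -P(2)·log₂(P(2)) = -(0.4244)·log₂(0.4244) = 0.52477
  -P(3)·log₂(P(3)) = -(0.2338)·log₂(0.2338) = 0.49020
H(P) = 0.52937 + 0.52477 + 0.49020 = 1.54434 bits

log₂(3) = 1.58496 bits

D_KL(P||U) = 1.58496 - 1.54434 = 0.04062 ≈ 0.0406 bits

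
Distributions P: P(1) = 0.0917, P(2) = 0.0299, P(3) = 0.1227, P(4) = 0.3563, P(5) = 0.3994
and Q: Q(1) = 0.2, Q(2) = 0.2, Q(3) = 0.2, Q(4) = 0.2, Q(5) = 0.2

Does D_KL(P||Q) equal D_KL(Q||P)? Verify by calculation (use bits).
D_KL(P||Q) = 0.4237 bits, D_KL(Q||P) = 0.5481 bits. No — D_KL(P||Q) ≠ D_KL(Q||P) for this pair.

D_KL(P||Q) = Σ P(x) log₂(P(x)/Q(x))

Computing term by term:
  P(1)·log₂(P(1)/Q(1)) = 0.0917·log₂(0.0917/0.2) = -0.10316
  P(2)·log₂(P(2)/Q(2)) = 0.0299·log₂(0.0299/0.2) = -0.08198
  P(3)·log₂(P(3)/Q(3)) = 0.1227·log₂(0.1227/0.2) = -0.08649
  P(4)·log₂(P(4)/Q(4)) = 0.3563·log₂(0.3563/0.2) = 0.29683
  P(5)·log₂(P(5)/Q(5)) = 0.3994·log₂(0.3994/0.2) = 0.39854

D_KL(P||Q) = -0.10316 - 0.08198 - 0.08649 + 0.29683 + 0.39854 = 0.42374 ≈ 0.4237 bits

D_KL(Q||P) = Σ Q(x) log₂(Q(x)/P(x))

Computing term by term:
  Q(1)·log₂(Q(1)/P(1)) = 0.2·log₂(0.2/0.0917) = 0.22500
  Q(2)·log₂(Q(2)/P(2)) = 0.2·log₂(0.2/0.0299) = 0.54836
  Q(3)·log₂(Q(3)/P(3)) = 0.2·log₂(0.2/0.1227) = 0.14097
  Q(4)·log₂(Q(4)/P(4)) = 0.2·log₂(0.2/0.3563) = -0.16662
  Q(5)·log₂(Q(5)/P(5)) = 0.2·log₂(0.2/0.3994) = -0.19957

D_KL(Q||P) = 0.22500 + 0.54836 + 0.14097 - 0.16662 - 0.19957 = 0.54814 ≈ 0.5481 bits

These are NOT equal (difference: 0.1244 bits). KL divergence is asymmetric: D_KL(P||Q) ≠ D_KL(Q||P) in general.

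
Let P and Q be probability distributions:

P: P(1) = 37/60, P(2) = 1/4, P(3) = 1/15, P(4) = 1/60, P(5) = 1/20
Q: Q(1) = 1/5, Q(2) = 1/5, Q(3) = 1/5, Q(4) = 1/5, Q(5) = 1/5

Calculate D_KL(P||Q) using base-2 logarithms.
0.8168 bits

D_KL(P||Q) = Σ P(x) log₂(P(x)/Q(x))

Computing term by term:
  P(1)·log₂(P(1)/Q(1)) = (37/60)·log₂((37/60)/(1/5)) = 1.00177
  P(2)·log₂(P(2)/Q(2)) = (1/4)·log₂((1/4)/(1/5)) = 0.08048
  P(3)·log₂(P(3)/Q(3)) = (1/15)·log₂((1/15)/(1/5)) = -0.10566
  P(4)·log₂(P(4)/Q(4)) = (1/60)·log₂((1/60)/(1/5)) = -0.05975
  P(5)·log₂(P(5)/Q(5)) = (1/20)·log₂((1/20)/(1/5)) = -0.10000

D_KL(P||Q) = 1.00177 + 0.08048 - 0.10566 - 0.05975 - 0.10000 = 0.81684 ≈ 0.8168 bits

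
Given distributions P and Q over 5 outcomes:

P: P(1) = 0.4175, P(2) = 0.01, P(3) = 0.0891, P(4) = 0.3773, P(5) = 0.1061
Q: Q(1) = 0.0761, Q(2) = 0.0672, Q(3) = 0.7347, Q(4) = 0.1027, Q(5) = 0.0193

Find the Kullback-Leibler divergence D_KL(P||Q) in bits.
1.6958 bits

D_KL(P||Q) = Σ P(x) log₂(P(x)/Q(x))

Computing term by term:
  P(1)·log₂(P(1)/Q(1)) = 0.4175·log₂(0.4175/0.0761) = 1.02530
  P(2)·log₂(P(2)/Q(2)) = 0.01·log₂(0.01/0.0672) = -0.02748
  P(3)·log₂(P(3)/Q(3)) = 0.0891·log₂(0.0891/0.7347) = -0.27119
  P(4)·log₂(P(4)/Q(4)) = 0.3773·log₂(0.3773/0.1027) = 0.70830
  P(5)·log₂(P(5)/Q(5)) = 0.1061·log₂(0.1061/0.0193) = 0.26087

D_KL(P||Q) = 1.02530 - 0.02748 - 0.27119 + 0.70830 + 0.26087 = 1.69580 ≈ 1.6958 bits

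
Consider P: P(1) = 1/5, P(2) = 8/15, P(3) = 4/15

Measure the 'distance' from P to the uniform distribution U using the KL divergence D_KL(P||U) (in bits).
0.1284 bits

U(i) = 1/3 for all i

D_KL(P||U) = Σ P(x) log₂(P(x) / (1/3))
           = Σ P(x) log₂(P(x)) + log₂(3)
           = log₂(3) - H(P)

H(P) = -Σ P(x) log₂(P(x)):
  -P(1)·log₂(P(1)) = -(1/5)·log₂(1/5) = 0.46439
  -P(2)·log₂(P(2)) = -(8/15)·log₂(8/15) = 0.48367
  -P(3)·log₂(P(3)) = -(4/15)·log₂(4/15) = 0.50850
H(P) = 0.46439 + 0.48367 + 0.50850 = 1.45656 bits

log₂(3) = 1.58496 bits

D_KL(P||U) = 1.58496 - 1.45656 = 0.12840 ≈ 0.1284 bits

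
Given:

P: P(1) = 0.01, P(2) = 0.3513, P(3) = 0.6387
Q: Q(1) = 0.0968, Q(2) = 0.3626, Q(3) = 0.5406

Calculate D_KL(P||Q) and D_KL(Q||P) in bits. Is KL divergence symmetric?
D_KL(P||Q) = 0.1049 bits, D_KL(Q||P) = 0.2035 bits. No, KL divergence is not symmetric.

D_KL(P||Q) = Σ P(x) log₂(P(x)/Q(x))

Computing term by term:
  P(1)·log₂(P(1)/Q(1)) = 0.01·log₂(0.01/0.0968) = -0.03275
  P(2)·log₂(P(2)/Q(2)) = 0.3513·log₂(0.3513/0.3626) = -0.01605
  P(3)·log₂(P(3)/Q(3)) = 0.6387·log₂(0.6387/0.5406) = 0.15366

D_KL(P||Q) = -0.03275 - 0.01605 + 0.15366 = 0.10486 ≈ 0.1049 bits

D_KL(Q||P) = Σ Q(x) log₂(Q(x)/P(x))

Computing term by term:
  Q(1)·log₂(Q(1)/P(1)) = 0.0968·log₂(0.0968/0.01) = 0.31702
  Q(2)·log₂(Q(2)/P(2)) = 0.3626·log₂(0.3626/0.3513) = 0.01656
  Q(3)·log₂(Q(3)/P(3)) = 0.5406·log₂(0.5406/0.6387) = -0.13006

D_KL(Q||P) = 0.31702 + 0.01656 - 0.13006 = 0.20352 ≈ 0.2035 bits

These are NOT equal (difference: 0.0986 bits). KL divergence is asymmetric: D_KL(P||Q) ≠ D_KL(Q||P) in general.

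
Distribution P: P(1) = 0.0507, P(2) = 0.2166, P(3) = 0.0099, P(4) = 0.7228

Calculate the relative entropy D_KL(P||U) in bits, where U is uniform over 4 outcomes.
0.8995 bits

U(i) = 1/4 for all i

D_KL(P||U) = Σ P(x) log₂(P(x) / (1/4))
           = Σ P(x) log₂(P(x)) + log₂(4)
           = log₂(4) - H(P)

H(P) = -Σ P(x) log₂(P(x)):
  -P(1)·log₂(P(1)) = -(0.0507)·log₂(0.0507) = 0.21810
  -P(2)·log₂(P(2)) = -(0.2166)·log₂(0.2166) = 0.47801
  -P(3)·log₂(P(3)) = -(0.0099)·log₂(0.0099) = 0.06592
  -P(4)·log₂(P(4)) = -(0.7228)·log₂(0.7228) = 0.33851
H(P) = 0.21810 + 0.47801 + 0.06592 + 0.33851 = 1.10054 bits

log₂(4) = 2.00000 bits

D_KL(P||U) = 2.00000 - 1.10054 = 0.89946 ≈ 0.8995 bits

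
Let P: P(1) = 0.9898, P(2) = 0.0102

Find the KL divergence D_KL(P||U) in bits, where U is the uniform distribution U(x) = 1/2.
0.9179 bits

U(i) = 1/2 for all i

D_KL(P||U) = Σ P(x) log₂(P(x) / (1/2))
           = Σ P(x) log₂(P(x)) + log₂(2)
           = log₂(2) - H(P)

H(P) = -Σ P(x) log₂(P(x)):
  -P(1)·log₂(P(1)) = -(0.9898)·log₂(0.9898) = 0.01464
  -P(2)·log₂(P(2)) = -(0.0102)·log₂(0.0102) = 0.06748
H(P) = 0.01464 + 0.06748 = 0.08212 bits

log₂(2) = 1.00000 bits

D_KL(P||U) = 1.00000 - 0.08212 = 0.91788 ≈ 0.9179 bits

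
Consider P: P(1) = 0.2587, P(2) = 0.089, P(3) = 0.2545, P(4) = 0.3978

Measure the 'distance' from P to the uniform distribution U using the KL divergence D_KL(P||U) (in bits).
0.1533 bits

U(i) = 1/4 for all i

D_KL(P||U) = Σ P(x) log₂(P(x) / (1/4))
           = Σ P(x) log₂(P(x)) + log₂(4)
           = log₂(4) - H(P)

H(P) = -Σ P(x) log₂(P(x)):
  -P(1)·log₂(P(1)) = -(0.2587)·log₂(0.2587) = 0.50463
  -P(2)·log₂(P(2)) = -(0.089)·log₂(0.089) = 0.31061
  -P(3)·log₂(P(3)) = -(0.2545)·log₂(0.2545) = 0.50245
  -P(4)·log₂(P(4)) = -(0.3978)·log₂(0.3978) = 0.52903
H(P) = 0.50463 + 0.31061 + 0.50245 + 0.52903 = 1.84672 bits

log₂(4) = 2.00000 bits

D_KL(P||U) = 2.00000 - 1.84672 = 0.15328 ≈ 0.1533 bits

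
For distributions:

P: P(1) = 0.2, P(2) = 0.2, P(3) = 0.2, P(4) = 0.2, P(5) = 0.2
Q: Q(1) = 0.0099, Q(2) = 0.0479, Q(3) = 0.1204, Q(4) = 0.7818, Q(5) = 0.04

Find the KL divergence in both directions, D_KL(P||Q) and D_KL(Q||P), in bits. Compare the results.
D_KL(P||Q) = 1.4971 bits, D_KL(Q||P) = 1.2149 bits. D_KL(P||Q) is larger than D_KL(Q||P) by 0.2822 bits; the two directions differ.

D_KL(P||Q) = Σ P(x) log₂(P(x)/Q(x))

Computing term by term:
  P(1)·log₂(P(1)/Q(1)) = 0.2·log₂(0.2/0.0099) = 0.86729
  P(2)·log₂(P(2)/Q(2)) = 0.2·log₂(0.2/0.0479) = 0.41238
  P(3)·log₂(P(3)/Q(3)) = 0.2·log₂(0.2/0.1204) = 0.14643
  P(4)·log₂(P(4)/Q(4)) = 0.2·log₂(0.2/0.7818) = -0.39336
  P(5)·log₂(P(5)/Q(5)) = 0.2·log₂(0.2/0.04) = 0.46439

D_KL(P||Q) = 0.86729 + 0.41238 + 0.14643 - 0.39336 + 0.46439 = 1.49713 ≈ 1.4971 bits

D_KL(Q||P) = Σ Q(x) log₂(Q(x)/P(x))

Computing term by term:
  Q(1)·log₂(Q(1)/P(1)) = 0.0099·log₂(0.0099/0.2) = -0.04293
  Q(2)·log₂(Q(2)/P(2)) = 0.0479·log₂(0.0479/0.2) = -0.09877
  Q(3)·log₂(Q(3)/P(3)) = 0.1204·log₂(0.1204/0.2) = -0.08815
  Q(4)·log₂(Q(4)/P(4)) = 0.7818·log₂(0.7818/0.2) = 1.53764
  Q(5)·log₂(Q(5)/P(5)) = 0.04·log₂(0.04/0.2) = -0.09288

D_KL(Q||P) = -0.04293 - 0.09877 - 0.08815 + 1.53764 - 0.09288 = 1.21491 ≈ 1.2149 bits

These are NOT equal (difference: 0.2822 bits). KL divergence is asymmetric: D_KL(P||Q) ≠ D_KL(Q||P) in general.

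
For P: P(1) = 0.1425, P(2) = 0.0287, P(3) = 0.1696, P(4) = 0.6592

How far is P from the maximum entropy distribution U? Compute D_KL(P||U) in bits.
0.6220 bits

U(i) = 1/4 for all i

D_KL(P||U) = Σ P(x) log₂(P(x) / (1/4))
           = Σ P(x) log₂(P(x)) + log₂(4)
           = log₂(4) - H(P)

H(P) = -Σ P(x) log₂(P(x)):
  -P(1)·log₂(P(1)) = -(0.1425)·log₂(0.1425) = 0.40056
  -P(2)·log₂(P(2)) = -(0.0287)·log₂(0.0287) = 0.14702
  -P(3)·log₂(P(3)) = -(0.1696)·log₂(0.1696) = 0.43414
  -P(4)·log₂(P(4)) = -(0.6592)·log₂(0.6592) = 0.39632
H(P) = 0.40056 + 0.14702 + 0.43414 + 0.39632 = 1.37804 bits

log₂(4) = 2.00000 bits

D_KL(P||U) = 2.00000 - 1.37804 = 0.62196 ≈ 0.6220 bits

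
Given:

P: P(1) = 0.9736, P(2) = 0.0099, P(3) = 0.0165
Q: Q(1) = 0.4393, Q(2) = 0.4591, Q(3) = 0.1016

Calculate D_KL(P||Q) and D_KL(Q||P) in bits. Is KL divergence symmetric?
D_KL(P||Q) = 1.0197 bits, D_KL(Q||P) = 2.3033 bits. No, KL divergence is not symmetric.

D_KL(P||Q) = Σ P(x) log₂(P(x)/Q(x))

Computing term by term:
  P(1)·log₂(P(1)/Q(1)) = 0.9736·log₂(0.9736/0.4393) = 1.11781
  P(2)·log₂(P(2)/Q(2)) = 0.0099·log₂(0.0099/0.4591) = -0.05480
  P(3)·log₂(P(3)/Q(3)) = 0.0165·log₂(0.0165/0.1016) = -0.04327

D_KL(P||Q) = 1.11781 - 0.05480 - 0.04327 = 1.01974 ≈ 1.0197 bits

D_KL(Q||P) = Σ Q(x) log₂(Q(x)/P(x))

Computing term by term:
  Q(1)·log₂(Q(1)/P(1)) = 0.4393·log₂(0.4393/0.9736) = -0.50437
  Q(2)·log₂(Q(2)/P(2)) = 0.4591·log₂(0.4591/0.0099) = 2.54123
  Q(3)·log₂(Q(3)/P(3)) = 0.1016·log₂(0.1016/0.0165) = 0.26643

D_KL(Q||P) = -0.50437 + 2.54123 + 0.26643 = 2.30329 ≈ 2.3033 bits

These are NOT equal (difference: 1.2836 bits). KL divergence is asymmetric: D_KL(P||Q) ≠ D_KL(Q||P) in general.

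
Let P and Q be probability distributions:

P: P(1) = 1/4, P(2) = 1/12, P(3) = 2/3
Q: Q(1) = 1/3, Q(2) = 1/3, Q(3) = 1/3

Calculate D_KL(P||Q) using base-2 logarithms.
0.3962 bits

D_KL(P||Q) = Σ P(x) log₂(P(x)/Q(x))

Computing term by term:
  P(1)·log₂(P(1)/Q(1)) = (1/4)·log₂((1/4)/(1/3)) = -0.10376
  P(2)·log₂(P(2)/Q(2)) = (1/12)·log₂((1/12)/(1/3)) = -0.16667
  P(3)·log₂(P(3)/Q(3)) = (2/3)·log₂((2/3)/(1/3)) = 0.66667

D_KL(P||Q) = -0.10376 - 0.16667 + 0.66667 = 0.39624 ≈ 0.3962 bits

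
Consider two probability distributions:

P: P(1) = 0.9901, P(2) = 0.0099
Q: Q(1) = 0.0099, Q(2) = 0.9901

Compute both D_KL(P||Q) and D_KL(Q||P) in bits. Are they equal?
D_KL(P||Q) = 6.5125 bits, D_KL(Q||P) = 6.5125 bits. Yes, in this case they are equal (although KL divergence is not symmetric in general).

D_KL(P||Q) = Σ P(x) log₂(P(x)/Q(x))

Computing term by term:
  P(1)·log₂(P(1)/Q(1)) = 0.9901·log₂(0.9901/0.0099) = 6.57823
  P(2)·log₂(P(2)/Q(2)) = 0.0099·log₂(0.0099/0.9901) = -0.06578

D_KL(P||Q) = 6.57823 - 0.06578 = 6.51245 ≈ 6.5125 bits

D_KL(Q||P) = Σ Q(x) log₂(Q(x)/P(x))

Computing term by term:
  Q(1)·log₂(Q(1)/P(1)) = 0.0099·log₂(0.0099/0.9901) = -0.06578
  Q(2)·log₂(Q(2)/P(2)) = 0.9901·log₂(0.9901/0.0099) = 6.57823

D_KL(Q||P) = -0.06578 + 6.57823 = 6.51245 ≈ 6.5125 bits

These ARE equal here. Q is P with outcomes relabeled (Q(1) = P(2), Q(2) = P(1)) by a relabeling that is its own inverse, so the two sums contain exactly the same terms in a different order. This is a special case — KL divergence is not symmetric in general: D_KL(P||Q) ≠ D_KL(Q||P) for most P, Q.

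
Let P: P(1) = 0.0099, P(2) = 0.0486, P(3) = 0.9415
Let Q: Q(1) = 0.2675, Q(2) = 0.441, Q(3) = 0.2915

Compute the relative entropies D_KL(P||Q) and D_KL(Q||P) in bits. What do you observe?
D_KL(P||Q) = 1.3908 bits, D_KL(Q||P) = 2.1823 bits. The two directions give different values (D_KL(Q||P) exceeds D_KL(P||Q) by 0.7915 bits): KL divergence is asymmetric.

D_KL(P||Q) = Σ P(x) log₂(P(x)/Q(x))

Computing term by term:
  P(1)·log₂(P(1)/Q(1)) = 0.0099·log₂(0.0099/0.2675) = -0.04708
  P(2)·log₂(P(2)/Q(2)) = 0.0486·log₂(0.0486/0.441) = -0.15463
  P(3)·log₂(P(3)/Q(3)) = 0.9415·log₂(0.9415/0.2915) = 1.59251

D_KL(P||Q) = -0.04708 - 0.15463 + 1.59251 = 1.39080 ≈ 1.3908 bits

D_KL(Q||P) = Σ Q(x) log₂(Q(x)/P(x))

Computing term by term:
  Q(1)·log₂(Q(1)/P(1)) = 0.2675·log₂(0.2675/0.0099) = 1.27222
  Q(2)·log₂(Q(2)/P(2)) = 0.441·log₂(0.441/0.0486) = 1.40315
  Q(3)·log₂(Q(3)/P(3)) = 0.2915·log₂(0.2915/0.9415) = -0.49306

D_KL(Q||P) = 1.27222 + 1.40315 - 0.49306 = 2.18231 ≈ 2.1823 bits

These are NOT equal (difference: 0.7915 bits). KL divergence is asymmetric: D_KL(P||Q) ≠ D_KL(Q||P) in general.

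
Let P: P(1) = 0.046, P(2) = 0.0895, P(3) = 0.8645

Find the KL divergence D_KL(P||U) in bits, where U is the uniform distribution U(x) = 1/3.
0.8874 bits

U(i) = 1/3 for all i

D_KL(P||U) = Σ P(x) log₂(P(x) / (1/3))
           = Σ P(x) log₂(P(x)) + log₂(3)
           = log₂(3) - H(P)

H(P) = -Σ P(x) log₂(P(x)):
  -P(1)·log₂(P(1)) = -(0.046)·log₂(0.046) = 0.20434
  -P(2)·log₂(P(2)) = -(0.0895)·log₂(0.0895) = 0.31164
  -P(3)·log₂(P(3)) = -(0.8645)·log₂(0.8645) = 0.18160
H(P) = 0.20434 + 0.31164 + 0.18160 = 0.69758 bits

log₂(3) = 1.58496 bits

D_KL(P||U) = 1.58496 - 0.69758 = 0.88738 ≈ 0.8874 bits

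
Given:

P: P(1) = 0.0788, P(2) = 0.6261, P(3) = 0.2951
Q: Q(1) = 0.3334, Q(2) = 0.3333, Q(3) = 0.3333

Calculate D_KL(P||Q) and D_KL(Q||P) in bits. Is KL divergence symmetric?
D_KL(P||Q) = 0.3537 bits, D_KL(Q||P) = 0.4492 bits. No, KL divergence is not symmetric.

D_KL(P||Q) = Σ P(x) log₂(P(x)/Q(x))

Computing term by term:
  P(1)·log₂(P(1)/Q(1)) = 0.0788·log₂(0.0788/0.3334) = -0.16398
  P(2)·log₂(P(2)/Q(2)) = 0.6261·log₂(0.6261/0.3333) = 0.56948
  P(3)·log₂(P(3)/Q(3)) = 0.2951·log₂(0.2951/0.3333) = -0.05182

D_KL(P||Q) = -0.16398 + 0.56948 - 0.05182 = 0.35368 ≈ 0.3537 bits

D_KL(Q||P) = Σ Q(x) log₂(Q(x)/P(x))

Computing term by term:
  Q(1)·log₂(Q(1)/P(1)) = 0.3334·log₂(0.3334/0.0788) = 0.69380
  Q(2)·log₂(Q(2)/P(2)) = 0.3333·log₂(0.3333/0.6261) = -0.30316
  Q(3)·log₂(Q(3)/P(3)) = 0.3333·log₂(0.3333/0.2951) = 0.05853

D_KL(Q||P) = 0.69380 - 0.30316 + 0.05853 = 0.44917 ≈ 0.4492 bits

These are NOT equal (difference: 0.0955 bits). KL divergence is asymmetric: D_KL(P||Q) ≠ D_KL(Q||P) in general.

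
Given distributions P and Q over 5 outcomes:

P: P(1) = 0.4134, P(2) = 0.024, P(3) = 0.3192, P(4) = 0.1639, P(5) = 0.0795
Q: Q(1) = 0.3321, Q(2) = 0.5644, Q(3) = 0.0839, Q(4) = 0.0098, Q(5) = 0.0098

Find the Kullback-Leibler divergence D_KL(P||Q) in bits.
1.5428 bits

D_KL(P||Q) = Σ P(x) log₂(P(x)/Q(x))

Computing term by term:
  P(1)·log₂(P(1)/Q(1)) = 0.4134·log₂(0.4134/0.3321) = 0.13060
  P(2)·log₂(P(2)/Q(2)) = 0.024·log₂(0.024/0.5644) = -0.10933
  P(3)·log₂(P(3)/Q(3)) = 0.3192·log₂(0.3192/0.0839) = 0.61533
  P(4)·log₂(P(4)/Q(4)) = 0.1639·log₂(0.1639/0.0098) = 0.66607
  P(5)·log₂(P(5)/Q(5)) = 0.0795·log₂(0.0795/0.0098) = 0.24010

D_KL(P||Q) = 0.13060 - 0.10933 + 0.61533 + 0.66607 + 0.24010 = 1.54277 ≈ 1.5428 bits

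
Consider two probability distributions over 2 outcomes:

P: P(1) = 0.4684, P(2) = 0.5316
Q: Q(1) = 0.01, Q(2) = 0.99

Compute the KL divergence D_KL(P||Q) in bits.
2.1226 bits

D_KL(P||Q) = Σ P(x) log₂(P(x)/Q(x))

Computing term by term:
  P(1)·log₂(P(1)/Q(1)) = 0.4684·log₂(0.4684/0.01) = 2.59947
  P(2)·log₂(P(2)/Q(2)) = 0.5316·log₂(0.5316/0.99) = -0.47689

D_KL(P||Q) = 2.59947 - 0.47689 = 2.12258 ≈ 2.1226 bits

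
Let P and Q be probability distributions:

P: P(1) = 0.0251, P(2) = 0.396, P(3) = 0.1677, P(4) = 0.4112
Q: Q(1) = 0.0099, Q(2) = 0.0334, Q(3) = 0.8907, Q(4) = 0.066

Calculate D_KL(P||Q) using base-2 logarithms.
2.1277 bits

D_KL(P||Q) = Σ P(x) log₂(P(x)/Q(x))

Computing term by term:
  P(1)·log₂(P(1)/Q(1)) = 0.0251·log₂(0.0251/0.0099) = 0.03369
  P(2)·log₂(P(2)/Q(2)) = 0.396·log₂(0.396/0.0334) = 1.41276
  P(3)·log₂(P(3)/Q(3)) = 0.1677·log₂(0.1677/0.8907) = -0.40400
  P(4)·log₂(P(4)/Q(4)) = 0.4112·log₂(0.4112/0.066) = 1.08528

D_KL(P||Q) = 0.03369 + 1.41276 - 0.40400 + 1.08528 = 2.12773 ≈ 2.1277 bits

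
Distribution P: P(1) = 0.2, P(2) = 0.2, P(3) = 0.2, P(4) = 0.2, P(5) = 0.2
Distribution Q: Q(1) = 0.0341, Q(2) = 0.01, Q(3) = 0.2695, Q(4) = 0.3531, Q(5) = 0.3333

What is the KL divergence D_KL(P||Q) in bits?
0.9774 bits

D_KL(P||Q) = Σ P(x) log₂(P(x)/Q(x))

Computing term by term:
  P(1)·log₂(P(1)/Q(1)) = 0.2·log₂(0.2/0.0341) = 0.51043
  P(2)·log₂(P(2)/Q(2)) = 0.2·log₂(0.2/0.01) = 0.86439
  P(3)·log₂(P(3)/Q(3)) = 0.2·log₂(0.2/0.2695) = -0.08606
  P(4)·log₂(P(4)/Q(4)) = 0.2·log₂(0.2/0.3531) = -0.16402
  P(5)·log₂(P(5)/Q(5)) = 0.2·log₂(0.2/0.3333) = -0.14736

D_KL(P||Q) = 0.51043 + 0.86439 - 0.08606 - 0.16402 - 0.14736 = 0.97738 ≈ 0.9774 bits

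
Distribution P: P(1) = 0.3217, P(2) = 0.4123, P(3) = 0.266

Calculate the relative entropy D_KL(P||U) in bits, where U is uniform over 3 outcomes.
0.0234 bits

U(i) = 1/3 for all i

D_KL(P||U) = Σ P(x) log₂(P(x) / (1/3))
           = Σ P(x) log₂(P(x)) + log₂(3)
           = log₂(3) - H(P)

H(P) = -Σ P(x) log₂(P(x)):
  -P(1)·log₂(P(1)) = -(0.3217)·log₂(0.3217) = 0.52637
  -P(2)·log₂(P(2)) = -(0.4123)·log₂(0.4123) = 0.52702
  -P(3)·log₂(P(3)) = -(0.266)·log₂(0.266) = 0.50819
H(P) = 0.52637 + 0.52702 + 0.50819 = 1.56158 bits

log₂(3) = 1.58496 bits

D_KL(P||U) = 1.58496 - 1.56158 = 0.02338 ≈ 0.0234 bits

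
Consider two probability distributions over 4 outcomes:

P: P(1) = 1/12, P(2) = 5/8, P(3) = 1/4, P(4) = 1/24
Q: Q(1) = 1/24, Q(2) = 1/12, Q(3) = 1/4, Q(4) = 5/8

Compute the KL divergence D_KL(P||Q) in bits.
1.7374 bits

D_KL(P||Q) = Σ P(x) log₂(P(x)/Q(x))

Computing term by term:
  P(1)·log₂(P(1)/Q(1)) = (1/12)·log₂((1/12)/(1/24)) = 0.08333
  P(2)·log₂(P(2)/Q(2)) = (5/8)·log₂((5/8)/(1/12)) = 1.81681
  P(3)·log₂(P(3)/Q(3)) = (1/4)·log₂((1/4)/(1/4)) = 0.00000
  P(4)·log₂(P(4)/Q(4)) = (1/24)·log₂((1/24)/(5/8)) = -0.16279

D_KL(P||Q) = 0.08333 + 1.81681 + 0.00000 - 0.16279 = 1.73735 ≈ 1.7374 bits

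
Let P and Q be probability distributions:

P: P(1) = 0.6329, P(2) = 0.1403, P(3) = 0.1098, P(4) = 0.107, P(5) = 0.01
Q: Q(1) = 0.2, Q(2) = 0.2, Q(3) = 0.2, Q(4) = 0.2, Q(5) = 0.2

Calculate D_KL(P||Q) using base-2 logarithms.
0.7453 bits

D_KL(P||Q) = Σ P(x) log₂(P(x)/Q(x))

Computing term by term:
  P(1)·log₂(P(1)/Q(1)) = 0.6329·log₂(0.6329/0.2) = 1.05187
  P(2)·log₂(P(2)/Q(2)) = 0.1403·log₂(0.1403/0.2) = -0.07176
  P(3)·log₂(P(3)/Q(3)) = 0.1098·log₂(0.1098/0.2) = -0.09499
  P(4)·log₂(P(4)/Q(4)) = 0.107·log₂(0.107/0.2) = -0.09656
  P(5)·log₂(P(5)/Q(5)) = 0.01·log₂(0.01/0.2) = -0.04322

D_KL(P||Q) = 1.05187 - 0.07176 - 0.09499 - 0.09656 - 0.04322 = 0.74534 ≈ 0.7453 bits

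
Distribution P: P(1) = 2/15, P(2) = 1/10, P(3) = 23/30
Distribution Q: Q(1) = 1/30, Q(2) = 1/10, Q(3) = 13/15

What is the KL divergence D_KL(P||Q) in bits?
0.1311 bits

D_KL(P||Q) = Σ P(x) log₂(P(x)/Q(x))

Computing term by term:
  P(1)·log₂(P(1)/Q(1)) = (2/15)·log₂((2/15)/(1/30)) = 0.26667
  P(2)·log₂(P(2)/Q(2)) = (1/10)·log₂((1/10)/(1/10)) = 0.00000
  P(3)·log₂(P(3)/Q(3)) = (23/30)·log₂((23/30)/(13/15)) = -0.13561

D_KL(P||Q) = 0.26667 + 0.00000 - 0.13561 = 0.13106 ≈ 0.1311 bits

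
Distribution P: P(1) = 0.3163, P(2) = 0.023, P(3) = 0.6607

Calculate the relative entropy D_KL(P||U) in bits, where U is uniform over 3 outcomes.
0.5395 bits

U(i) = 1/3 for all i

D_KL(P||U) = Σ P(x) log₂(P(x) / (1/3))
           = Σ P(x) log₂(P(x)) + log₂(3)
           = log₂(3) - H(P)

H(P) = -Σ P(x) log₂(P(x)):
  -P(1)·log₂(P(1)) = -(0.3163)·log₂(0.3163) = 0.52526
  -P(2)·log₂(P(2)) = -(0.023)·log₂(0.023) = 0.12517
  -P(3)·log₂(P(3)) = -(0.6607)·log₂(0.6607) = 0.39505
H(P) = 0.52526 + 0.12517 + 0.39505 = 1.04548 bits

log₂(3) = 1.58496 bits

D_KL(P||U) = 1.58496 - 1.04548 = 0.53948 ≈ 0.5395 bits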